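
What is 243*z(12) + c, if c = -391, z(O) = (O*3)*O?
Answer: 104585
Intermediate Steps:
z(O) = 3*O**2 (z(O) = (3*O)*O = 3*O**2)
243*z(12) + c = 243*(3*12**2) - 391 = 243*(3*144) - 391 = 243*432 - 391 = 104976 - 391 = 104585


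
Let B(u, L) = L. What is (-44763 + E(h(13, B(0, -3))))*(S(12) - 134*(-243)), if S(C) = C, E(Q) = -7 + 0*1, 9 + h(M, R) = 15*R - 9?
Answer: -1458337980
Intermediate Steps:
h(M, R) = -18 + 15*R (h(M, R) = -9 + (15*R - 9) = -9 + (-9 + 15*R) = -18 + 15*R)
E(Q) = -7 (E(Q) = -7 + 0 = -7)
(-44763 + E(h(13, B(0, -3))))*(S(12) - 134*(-243)) = (-44763 - 7)*(12 - 134*(-243)) = -44770*(12 + 32562) = -44770*32574 = -1458337980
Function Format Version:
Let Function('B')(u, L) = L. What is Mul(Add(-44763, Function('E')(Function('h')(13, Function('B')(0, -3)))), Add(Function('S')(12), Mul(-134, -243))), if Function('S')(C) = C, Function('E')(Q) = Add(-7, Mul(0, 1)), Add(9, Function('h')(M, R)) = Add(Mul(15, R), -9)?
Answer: -1458337980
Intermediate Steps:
Function('h')(M, R) = Add(-18, Mul(15, R)) (Function('h')(M, R) = Add(-9, Add(Mul(15, R), -9)) = Add(-9, Add(-9, Mul(15, R))) = Add(-18, Mul(15, R)))
Function('E')(Q) = -7 (Function('E')(Q) = Add(-7, 0) = -7)
Mul(Add(-44763, Function('E')(Function('h')(13, Function('B')(0, -3)))), Add(Function('S')(12), Mul(-134, -243))) = Mul(Add(-44763, -7), Add(12, Mul(-134, -243))) = Mul(-44770, Add(12, 32562)) = Mul(-44770, 32574) = -1458337980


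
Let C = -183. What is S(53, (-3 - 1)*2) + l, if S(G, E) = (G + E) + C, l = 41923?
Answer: 41785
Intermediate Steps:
S(G, E) = -183 + E + G (S(G, E) = (G + E) - 183 = (E + G) - 183 = -183 + E + G)
S(53, (-3 - 1)*2) + l = (-183 + (-3 - 1)*2 + 53) + 41923 = (-183 - 4*2 + 53) + 41923 = (-183 - 8 + 53) + 41923 = -138 + 41923 = 41785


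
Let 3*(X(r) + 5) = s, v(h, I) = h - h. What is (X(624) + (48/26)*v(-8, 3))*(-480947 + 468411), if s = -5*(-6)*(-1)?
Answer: 188040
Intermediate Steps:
v(h, I) = 0
s = -30 (s = 30*(-1) = -30)
X(r) = -15 (X(r) = -5 + (1/3)*(-30) = -5 - 10 = -15)
(X(624) + (48/26)*v(-8, 3))*(-480947 + 468411) = (-15 + (48/26)*0)*(-480947 + 468411) = (-15 + (48*(1/26))*0)*(-12536) = (-15 + (24/13)*0)*(-12536) = (-15 + 0)*(-12536) = -15*(-12536) = 188040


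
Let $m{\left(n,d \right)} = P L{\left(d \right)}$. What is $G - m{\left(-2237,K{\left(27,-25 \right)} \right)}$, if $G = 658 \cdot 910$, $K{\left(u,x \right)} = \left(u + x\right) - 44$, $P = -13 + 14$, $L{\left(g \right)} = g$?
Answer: $598822$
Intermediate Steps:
$P = 1$
$K{\left(u,x \right)} = -44 + u + x$
$G = 598780$
$m{\left(n,d \right)} = d$ ($m{\left(n,d \right)} = 1 d = d$)
$G - m{\left(-2237,K{\left(27,-25 \right)} \right)} = 598780 - \left(-44 + 27 - 25\right) = 598780 - -42 = 598780 + 42 = 598822$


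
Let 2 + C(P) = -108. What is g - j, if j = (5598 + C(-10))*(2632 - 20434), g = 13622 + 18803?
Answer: 97729801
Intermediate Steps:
C(P) = -110 (C(P) = -2 - 108 = -110)
g = 32425
j = -97697376 (j = (5598 - 110)*(2632 - 20434) = 5488*(-17802) = -97697376)
g - j = 32425 - 1*(-97697376) = 32425 + 97697376 = 97729801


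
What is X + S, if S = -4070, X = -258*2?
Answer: -4586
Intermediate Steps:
X = -516
X + S = -516 - 4070 = -4586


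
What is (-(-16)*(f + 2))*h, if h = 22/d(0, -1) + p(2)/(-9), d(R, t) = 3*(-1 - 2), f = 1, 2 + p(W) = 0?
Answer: -320/3 ≈ -106.67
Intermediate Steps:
p(W) = -2 (p(W) = -2 + 0 = -2)
d(R, t) = -9 (d(R, t) = 3*(-3) = -9)
h = -20/9 (h = 22/(-9) - 2/(-9) = 22*(-⅑) - 2*(-⅑) = -22/9 + 2/9 = -20/9 ≈ -2.2222)
(-(-16)*(f + 2))*h = -(-16)*(1 + 2)*(-20/9) = -(-16)*3*(-20/9) = -4*(-12)*(-20/9) = 48*(-20/9) = -320/3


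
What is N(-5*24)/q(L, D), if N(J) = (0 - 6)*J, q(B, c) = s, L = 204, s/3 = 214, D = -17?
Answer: 120/107 ≈ 1.1215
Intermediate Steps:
s = 642 (s = 3*214 = 642)
q(B, c) = 642
N(J) = -6*J
N(-5*24)/q(L, D) = -(-30)*24/642 = -6*(-120)*(1/642) = 720*(1/642) = 120/107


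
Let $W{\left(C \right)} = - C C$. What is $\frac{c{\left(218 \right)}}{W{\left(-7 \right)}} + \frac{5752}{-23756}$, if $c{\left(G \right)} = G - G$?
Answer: $- \frac{1438}{5939} \approx -0.24213$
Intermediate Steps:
$c{\left(G \right)} = 0$
$W{\left(C \right)} = - C^{2}$
$\frac{c{\left(218 \right)}}{W{\left(-7 \right)}} + \frac{5752}{-23756} = \frac{0}{\left(-1\right) \left(-7\right)^{2}} + \frac{5752}{-23756} = \frac{0}{\left(-1\right) 49} + 5752 \left(- \frac{1}{23756}\right) = \frac{0}{-49} - \frac{1438}{5939} = 0 \left(- \frac{1}{49}\right) - \frac{1438}{5939} = 0 - \frac{1438}{5939} = - \frac{1438}{5939}$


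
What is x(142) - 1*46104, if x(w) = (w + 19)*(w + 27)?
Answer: -18895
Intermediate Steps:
x(w) = (19 + w)*(27 + w)
x(142) - 1*46104 = (513 + 142² + 46*142) - 1*46104 = (513 + 20164 + 6532) - 46104 = 27209 - 46104 = -18895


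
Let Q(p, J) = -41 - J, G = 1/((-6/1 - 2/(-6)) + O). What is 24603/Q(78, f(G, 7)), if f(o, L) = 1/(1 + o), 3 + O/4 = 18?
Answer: -1361366/2323 ≈ -586.04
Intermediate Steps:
O = 60 (O = -12 + 4*18 = -12 + 72 = 60)
G = 3/163 (G = 1/((-6/1 - 2/(-6)) + 60) = 1/((-6*1 - 2*(-⅙)) + 60) = 1/((-6 + ⅓) + 60) = 1/(-17/3 + 60) = 1/(163/3) = 3/163 ≈ 0.018405)
24603/Q(78, f(G, 7)) = 24603/(-41 - 1/(1 + 3/163)) = 24603/(-41 - 1/166/163) = 24603/(-41 - 1*163/166) = 24603/(-41 - 163/166) = 24603/(-6969/166) = 24603*(-166/6969) = -1361366/2323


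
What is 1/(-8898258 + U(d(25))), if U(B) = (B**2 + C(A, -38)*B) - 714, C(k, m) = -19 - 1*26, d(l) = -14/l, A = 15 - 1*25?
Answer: -625/5561841554 ≈ -1.1237e-7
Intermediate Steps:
A = -10 (A = 15 - 25 = -10)
C(k, m) = -45 (C(k, m) = -19 - 26 = -45)
U(B) = -714 + B**2 - 45*B (U(B) = (B**2 - 45*B) - 714 = -714 + B**2 - 45*B)
1/(-8898258 + U(d(25))) = 1/(-8898258 + (-714 + (-14/25)**2 - (-630)/25)) = 1/(-8898258 + (-714 + (-14*1/25)**2 - (-630)/25)) = 1/(-8898258 + (-714 + (-14/25)**2 - 45*(-14/25))) = 1/(-8898258 + (-714 + 196/625 + 126/5)) = 1/(-8898258 - 430304/625) = 1/(-5561841554/625) = -625/5561841554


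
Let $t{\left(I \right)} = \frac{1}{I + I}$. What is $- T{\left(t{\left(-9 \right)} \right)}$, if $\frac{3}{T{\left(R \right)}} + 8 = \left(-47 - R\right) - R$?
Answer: $\frac{27}{494} \approx 0.054656$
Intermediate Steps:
$t{\left(I \right)} = \frac{1}{2 I}$
$T{\left(R \right)} = \frac{3}{-55 - 2 R}$ ($T{\left(R \right)} = \frac{3}{-8 - \left(47 + 2 R\right)} = \frac{3}{-55 - 2 R}$)
$- T{\left(t{\left(-9 \right)} \right)} = - \frac{-3}{55 + 2 \frac{1}{2 \left(-9\right)}} = - \frac{-3}{55 + 2 \cdot \frac{1}{2} \left(- \frac{1}{9}\right)} = - \frac{-3}{55 + 2 \left(- \frac{1}{18}\right)} = - \frac{-3}{55 - \frac{1}{9}} = - \frac{-3}{\frac{494}{9}} = - \frac{\left(-3\right) 9}{494} = \left(-1\right) \left(- \frac{27}{494}\right) = \frac{27}{494}$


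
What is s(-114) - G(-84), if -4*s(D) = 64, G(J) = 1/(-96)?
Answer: -1535/96 ≈ -15.990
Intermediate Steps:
G(J) = -1/96
s(D) = -16 (s(D) = -1/4*64 = -16)
s(-114) - G(-84) = -16 - 1*(-1/96) = -16 + 1/96 = -1535/96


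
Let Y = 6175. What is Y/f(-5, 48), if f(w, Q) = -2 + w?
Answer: -6175/7 ≈ -882.14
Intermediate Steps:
Y/f(-5, 48) = 6175/(-2 - 5) = 6175/(-7) = 6175*(-1/7) = -6175/7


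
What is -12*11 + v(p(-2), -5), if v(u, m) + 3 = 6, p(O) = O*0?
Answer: -129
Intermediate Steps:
p(O) = 0
v(u, m) = 3 (v(u, m) = -3 + 6 = 3)
-12*11 + v(p(-2), -5) = -12*11 + 3 = -132 + 3 = -129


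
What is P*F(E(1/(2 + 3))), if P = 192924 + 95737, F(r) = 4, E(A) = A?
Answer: 1154644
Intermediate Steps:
P = 288661
P*F(E(1/(2 + 3))) = 288661*4 = 1154644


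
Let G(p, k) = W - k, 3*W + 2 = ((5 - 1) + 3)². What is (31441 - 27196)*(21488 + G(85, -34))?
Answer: 91427395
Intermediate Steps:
W = 47/3 (W = -⅔ + ((5 - 1) + 3)²/3 = -⅔ + (4 + 3)²/3 = -⅔ + (⅓)*7² = -⅔ + (⅓)*49 = -⅔ + 49/3 = 47/3 ≈ 15.667)
G(p, k) = 47/3 - k
(31441 - 27196)*(21488 + G(85, -34)) = (31441 - 27196)*(21488 + (47/3 - 1*(-34))) = 4245*(21488 + (47/3 + 34)) = 4245*(21488 + 149/3) = 4245*(64613/3) = 91427395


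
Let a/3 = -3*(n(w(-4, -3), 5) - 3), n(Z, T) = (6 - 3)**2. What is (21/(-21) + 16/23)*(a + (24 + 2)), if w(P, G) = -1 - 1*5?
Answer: 196/23 ≈ 8.5217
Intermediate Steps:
w(P, G) = -6 (w(P, G) = -1 - 5 = -6)
n(Z, T) = 9 (n(Z, T) = 3**2 = 9)
a = -54 (a = 3*(-3*(9 - 3)) = 3*(-3*6) = 3*(-18) = -54)
(21/(-21) + 16/23)*(a + (24 + 2)) = (21/(-21) + 16/23)*(-54 + (24 + 2)) = (21*(-1/21) + 16*(1/23))*(-54 + 26) = (-1 + 16/23)*(-28) = -7/23*(-28) = 196/23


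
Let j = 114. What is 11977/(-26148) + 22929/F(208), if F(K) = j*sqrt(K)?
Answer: -11977/26148 + 7643*sqrt(13)/1976 ≈ 13.488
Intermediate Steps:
F(K) = 114*sqrt(K)
11977/(-26148) + 22929/F(208) = 11977/(-26148) + 22929/((114*sqrt(208))) = 11977*(-1/26148) + 22929/((114*(4*sqrt(13)))) = -11977/26148 + 22929/((456*sqrt(13))) = -11977/26148 + 22929*(sqrt(13)/5928) = -11977/26148 + 7643*sqrt(13)/1976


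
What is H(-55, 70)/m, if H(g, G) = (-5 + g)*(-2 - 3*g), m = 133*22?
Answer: -4890/1463 ≈ -3.3424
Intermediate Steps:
m = 2926
H(-55, 70)/m = (10 - 3*(-55)² + 13*(-55))/2926 = (10 - 3*3025 - 715)*(1/2926) = (10 - 9075 - 715)*(1/2926) = -9780*1/2926 = -4890/1463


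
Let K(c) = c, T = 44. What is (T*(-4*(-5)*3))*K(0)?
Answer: 0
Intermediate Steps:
(T*(-4*(-5)*3))*K(0) = (44*(-4*(-5)*3))*0 = (44*(20*3))*0 = (44*60)*0 = 2640*0 = 0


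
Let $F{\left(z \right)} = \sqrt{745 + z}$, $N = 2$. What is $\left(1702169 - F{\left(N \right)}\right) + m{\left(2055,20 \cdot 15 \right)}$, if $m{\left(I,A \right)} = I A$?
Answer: $2318669 - 3 \sqrt{83} \approx 2.3186 \cdot 10^{6}$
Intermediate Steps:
$m{\left(I,A \right)} = A I$
$\left(1702169 - F{\left(N \right)}\right) + m{\left(2055,20 \cdot 15 \right)} = \left(1702169 - \sqrt{745 + 2}\right) + 20 \cdot 15 \cdot 2055 = \left(1702169 - \sqrt{747}\right) + 300 \cdot 2055 = \left(1702169 - 3 \sqrt{83}\right) + 616500 = 2318669 - 3 \sqrt{83}$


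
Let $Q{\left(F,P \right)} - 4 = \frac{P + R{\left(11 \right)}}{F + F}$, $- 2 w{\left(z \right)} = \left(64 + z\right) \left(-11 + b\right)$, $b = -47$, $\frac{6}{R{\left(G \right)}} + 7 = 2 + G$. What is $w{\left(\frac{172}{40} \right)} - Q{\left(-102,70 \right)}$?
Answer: $\frac{2016589}{1020} \approx 1977.0$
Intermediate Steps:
$R{\left(G \right)} = \frac{6}{-5 + G}$ ($R{\left(G \right)} = \frac{6}{-7 + \left(2 + G\right)} = \frac{6}{-5 + G}$)
$w{\left(z \right)} = 1856 + 29 z$ ($w{\left(z \right)} = - \frac{\left(64 + z\right) \left(-11 - 47\right)}{2} = - \frac{\left(64 + z\right) \left(-58\right)}{2} = - \frac{-3712 - 58 z}{2} = 1856 + 29 z$)
$Q{\left(F,P \right)} = 4 + \frac{1 + P}{2 F}$ ($Q{\left(F,P \right)} = 4 + \frac{P + \frac{6}{-5 + 11}}{F + F} = 4 + \frac{P + \frac{6}{6}}{2 F} = 4 + \left(P + 6 \cdot \frac{1}{6}\right) \frac{1}{2 F} = 4 + \left(P + 1\right) \frac{1}{2 F} = 4 + \left(1 + P\right) \frac{1}{2 F} = 4 + \frac{1 + P}{2 F}$)
$w{\left(\frac{172}{40} \right)} - Q{\left(-102,70 \right)} = \left(1856 + 29 \cdot \frac{172}{40}\right) - \frac{1 + 70 + 8 \left(-102\right)}{2 \left(-102\right)} = \left(1856 + 29 \cdot 172 \cdot \frac{1}{40}\right) - \frac{1}{2} \left(- \frac{1}{102}\right) \left(1 + 70 - 816\right) = \left(1856 + 29 \cdot \frac{43}{10}\right) - \frac{1}{2} \left(- \frac{1}{102}\right) \left(-745\right) = \left(1856 + \frac{1247}{10}\right) - \frac{745}{204} = \frac{19807}{10} - \frac{745}{204} = \frac{2016589}{1020}$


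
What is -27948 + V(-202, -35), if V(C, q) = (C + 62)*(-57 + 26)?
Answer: -23608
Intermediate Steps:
V(C, q) = -1922 - 31*C (V(C, q) = (62 + C)*(-31) = -1922 - 31*C)
-27948 + V(-202, -35) = -27948 + (-1922 - 31*(-202)) = -27948 + (-1922 + 6262) = -27948 + 4340 = -23608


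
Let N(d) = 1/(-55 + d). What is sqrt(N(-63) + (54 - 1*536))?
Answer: I*sqrt(6711486)/118 ≈ 21.955*I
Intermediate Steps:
sqrt(N(-63) + (54 - 1*536)) = sqrt(1/(-55 - 63) + (54 - 1*536)) = sqrt(1/(-118) + (54 - 536)) = sqrt(-1/118 - 482) = sqrt(-56877/118) = I*sqrt(6711486)/118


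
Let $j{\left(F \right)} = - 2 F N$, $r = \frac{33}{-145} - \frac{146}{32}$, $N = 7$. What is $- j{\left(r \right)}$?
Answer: $- \frac{77791}{1160} \approx -67.061$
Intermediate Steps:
$r = - \frac{11113}{2320}$ ($r = 33 \left(- \frac{1}{145}\right) - \frac{73}{16} = - \frac{33}{145} - \frac{73}{16} = - \frac{11113}{2320} \approx -4.7901$)
$j{\left(F \right)} = - 14 F$ ($j{\left(F \right)} = - 2 F 7 = - 14 F$)
$- j{\left(r \right)} = - \frac{\left(-14\right) \left(-11113\right)}{2320} = \left(-1\right) \frac{77791}{1160} = - \frac{77791}{1160}$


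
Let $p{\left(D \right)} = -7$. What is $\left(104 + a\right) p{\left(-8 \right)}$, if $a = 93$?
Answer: $-1379$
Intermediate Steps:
$\left(104 + a\right) p{\left(-8 \right)} = \left(104 + 93\right) \left(-7\right) = 197 \left(-7\right) = -1379$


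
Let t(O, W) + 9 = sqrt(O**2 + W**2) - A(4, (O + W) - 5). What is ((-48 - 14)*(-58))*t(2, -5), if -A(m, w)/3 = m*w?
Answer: -377580 + 3596*sqrt(29) ≈ -3.5822e+5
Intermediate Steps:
A(m, w) = -3*m*w
t(O, W) = -69 + sqrt(O**2 + W**2) + 12*O + 12*W (t(O, W) = -9 + (sqrt(O**2 + W**2) - (-3)*4*((O + W) - 5)) = -9 + (sqrt(O**2 + W**2) - (-3)*4*(-5 + O + W)) = -9 + (sqrt(O**2 + W**2) - (60 - 12*O - 12*W)) = -9 + (sqrt(O**2 + W**2) + (-60 + 12*O + 12*W)) = -9 + (-60 + sqrt(O**2 + W**2) + 12*O + 12*W) = -69 + sqrt(O**2 + W**2) + 12*O + 12*W)
((-48 - 14)*(-58))*t(2, -5) = ((-48 - 14)*(-58))*(-69 + sqrt(2**2 + (-5)**2) + 12*2 + 12*(-5)) = (-62*(-58))*(-69 + sqrt(4 + 25) + 24 - 60) = 3596*(-69 + sqrt(29) + 24 - 60) = 3596*(-105 + sqrt(29)) = -377580 + 3596*sqrt(29)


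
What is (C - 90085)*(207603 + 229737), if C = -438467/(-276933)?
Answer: -3636783986763640/92311 ≈ -3.9397e+10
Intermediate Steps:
C = 438467/276933 (C = -438467*(-1/276933) = 438467/276933 ≈ 1.5833)
(C - 90085)*(207603 + 229737) = (438467/276933 - 90085)*(207603 + 229737) = -24947070838/276933*437340 = -3636783986763640/92311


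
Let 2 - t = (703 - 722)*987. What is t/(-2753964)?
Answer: -18755/2753964 ≈ -0.0068102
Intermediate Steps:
t = 18755 (t = 2 - (703 - 722)*987 = 2 - (-19)*987 = 2 - 1*(-18753) = 2 + 18753 = 18755)
t/(-2753964) = 18755/(-2753964) = 18755*(-1/2753964) = -18755/2753964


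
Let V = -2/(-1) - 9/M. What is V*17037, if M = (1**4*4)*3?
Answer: 85185/4 ≈ 21296.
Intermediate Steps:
M = 12 (M = (1*4)*3 = 4*3 = 12)
V = 5/4 (V = -2/(-1) - 9/12 = -2*(-1) - 9*1/12 = 2 - 3/4 = 5/4 ≈ 1.2500)
V*17037 = (5/4)*17037 = 85185/4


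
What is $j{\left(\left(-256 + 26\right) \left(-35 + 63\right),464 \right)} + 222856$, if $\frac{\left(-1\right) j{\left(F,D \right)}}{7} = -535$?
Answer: $226601$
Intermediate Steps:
$j{\left(F,D \right)} = 3745$ ($j{\left(F,D \right)} = \left(-7\right) \left(-535\right) = 3745$)
$j{\left(\left(-256 + 26\right) \left(-35 + 63\right),464 \right)} + 222856 = 3745 + 222856 = 226601$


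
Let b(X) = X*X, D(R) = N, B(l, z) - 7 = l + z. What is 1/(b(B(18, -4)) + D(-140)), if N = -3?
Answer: 1/438 ≈ 0.0022831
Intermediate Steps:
B(l, z) = 7 + l + z (B(l, z) = 7 + (l + z) = 7 + l + z)
D(R) = -3
b(X) = X²
1/(b(B(18, -4)) + D(-140)) = 1/((7 + 18 - 4)² - 3) = 1/(21² - 3) = 1/(441 - 3) = 1/438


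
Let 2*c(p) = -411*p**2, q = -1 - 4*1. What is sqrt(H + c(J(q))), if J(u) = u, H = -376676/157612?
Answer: I*sqrt(31920698369378)/78806 ≈ 71.693*I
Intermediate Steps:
q = -5 (q = -1 - 4 = -5)
H = -94169/39403 (H = -376676*1/157612 = -94169/39403 ≈ -2.3899)
c(p) = -411*p**2/2 (c(p) = (-411*p**2)/2 = -411*p**2/2)
sqrt(H + c(J(q))) = sqrt(-94169/39403 - 411/2*(-5)**2) = sqrt(-94169/39403 - 411/2*25) = sqrt(-94169/39403 - 10275/2) = sqrt(-405054163/78806) = I*sqrt(31920698369378)/78806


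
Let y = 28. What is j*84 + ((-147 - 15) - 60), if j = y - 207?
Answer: -15258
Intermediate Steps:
j = -179 (j = 28 - 207 = -179)
j*84 + ((-147 - 15) - 60) = -179*84 + ((-147 - 15) - 60) = -15036 + (-162 - 60) = -15036 - 222 = -15258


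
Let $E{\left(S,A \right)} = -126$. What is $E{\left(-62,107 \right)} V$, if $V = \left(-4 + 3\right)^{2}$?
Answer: $-126$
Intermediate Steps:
$V = 1$ ($V = \left(-1\right)^{2} = 1$)
$E{\left(-62,107 \right)} V = \left(-126\right) 1 = -126$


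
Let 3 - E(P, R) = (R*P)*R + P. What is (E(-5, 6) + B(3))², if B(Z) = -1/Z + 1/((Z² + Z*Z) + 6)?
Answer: 20295025/576 ≈ 35234.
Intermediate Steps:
E(P, R) = 3 - P - P*R² (E(P, R) = 3 - ((R*P)*R + P) = 3 - ((P*R)*R + P) = 3 - (P*R² + P) = 3 - (P + P*R²) = 3 + (-P - P*R²) = 3 - P - P*R²)
B(Z) = 1/(6 + 2*Z²) - 1/Z (B(Z) = -1/Z + 1/((Z² + Z²) + 6) = -1/Z + 1/(2*Z² + 6) = -1/Z + 1/(6 + 2*Z²) = 1/(6 + 2*Z²) - 1/Z)
(E(-5, 6) + B(3))² = ((3 - 1*(-5) - 1*(-5)*6²) + (-3 + (½)*3 - 1*3²)/(3*(3 + 3²)))² = ((3 + 5 - 1*(-5)*36) + (-3 + 3/2 - 1*9)/(3*(3 + 9)))² = ((3 + 5 + 180) + (⅓)*(-3 + 3/2 - 9)/12)² = (188 + (⅓)*(1/12)*(-21/2))² = (188 - 7/24)² = (4505/24)² = 20295025/576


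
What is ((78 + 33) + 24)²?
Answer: 18225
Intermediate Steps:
((78 + 33) + 24)² = (111 + 24)² = 135² = 18225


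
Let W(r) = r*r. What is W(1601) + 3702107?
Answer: 6265308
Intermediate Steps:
W(r) = r**2
W(1601) + 3702107 = 1601**2 + 3702107 = 2563201 + 3702107 = 6265308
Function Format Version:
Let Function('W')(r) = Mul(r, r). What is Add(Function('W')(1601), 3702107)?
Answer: 6265308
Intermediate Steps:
Function('W')(r) = Pow(r, 2)
Add(Function('W')(1601), 3702107) = Add(Pow(1601, 2), 3702107) = Add(2563201, 3702107) = 6265308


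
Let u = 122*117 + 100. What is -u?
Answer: -14374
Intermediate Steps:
u = 14374 (u = 14274 + 100 = 14374)
-u = -1*14374 = -14374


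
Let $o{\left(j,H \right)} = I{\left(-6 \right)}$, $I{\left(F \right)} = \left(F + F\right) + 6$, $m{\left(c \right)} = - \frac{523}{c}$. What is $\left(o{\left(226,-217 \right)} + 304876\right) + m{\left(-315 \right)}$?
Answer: $\frac{96034573}{315} \approx 3.0487 \cdot 10^{5}$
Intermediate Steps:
$I{\left(F \right)} = 6 + 2 F$ ($I{\left(F \right)} = 2 F + 6 = 6 + 2 F$)
$o{\left(j,H \right)} = -6$ ($o{\left(j,H \right)} = 6 + 2 \left(-6\right) = 6 - 12 = -6$)
$\left(o{\left(226,-217 \right)} + 304876\right) + m{\left(-315 \right)} = \left(-6 + 304876\right) - \frac{523}{-315} = 304870 - - \frac{523}{315} = 304870 + \frac{523}{315} = \frac{96034573}{315}$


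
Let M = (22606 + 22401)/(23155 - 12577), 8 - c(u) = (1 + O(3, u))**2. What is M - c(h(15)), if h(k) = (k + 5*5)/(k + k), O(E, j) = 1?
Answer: 2695/10578 ≈ 0.25477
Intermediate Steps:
h(k) = (25 + k)/(2*k) (h(k) = (k + 25)/((2*k)) = (25 + k)*(1/(2*k)) = (25 + k)/(2*k))
c(u) = 4 (c(u) = 8 - (1 + 1)**2 = 8 - 1*2**2 = 8 - 1*4 = 8 - 4 = 4)
M = 45007/10578 ≈ 4.2548
M - c(h(15)) = 45007/10578 - 1*4 = 45007/10578 - 4 = 2695/10578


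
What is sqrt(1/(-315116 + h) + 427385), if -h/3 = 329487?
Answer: 4*sqrt(45391305271026693)/1303577 ≈ 653.75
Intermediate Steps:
h = -988461 (h = -3*329487 = -988461)
sqrt(1/(-315116 + h) + 427385) = sqrt(1/(-315116 - 988461) + 427385) = sqrt(1/(-1303577) + 427385) = sqrt(-1/1303577 + 427385) = sqrt(557129256144/1303577) = 4*sqrt(45391305271026693)/1303577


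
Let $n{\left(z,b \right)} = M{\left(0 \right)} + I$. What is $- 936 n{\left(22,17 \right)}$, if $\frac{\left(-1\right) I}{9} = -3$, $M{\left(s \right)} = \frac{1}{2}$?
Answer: $-25740$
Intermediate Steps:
$M{\left(s \right)} = \frac{1}{2}$
$I = 27$ ($I = \left(-9\right) \left(-3\right) = 27$)
$n{\left(z,b \right)} = \frac{55}{2}$ ($n{\left(z,b \right)} = \frac{1}{2} + 27 = \frac{55}{2}$)
$- 936 n{\left(22,17 \right)} = \left(-936\right) \frac{55}{2} = -25740$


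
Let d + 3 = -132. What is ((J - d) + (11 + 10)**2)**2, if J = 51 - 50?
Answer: 332929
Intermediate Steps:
d = -135 (d = -3 - 132 = -135)
J = 1
((J - d) + (11 + 10)**2)**2 = ((1 - 1*(-135)) + (11 + 10)**2)**2 = ((1 + 135) + 21**2)**2 = (136 + 441)**2 = 577**2 = 332929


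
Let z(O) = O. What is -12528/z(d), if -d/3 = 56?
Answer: 522/7 ≈ 74.571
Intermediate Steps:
d = -168 (d = -3*56 = -168)
-12528/z(d) = -12528/(-168) = -12528*(-1/168) = 522/7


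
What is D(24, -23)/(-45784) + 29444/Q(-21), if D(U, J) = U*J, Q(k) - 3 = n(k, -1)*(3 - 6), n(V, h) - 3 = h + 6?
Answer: -168506563/120183 ≈ -1402.1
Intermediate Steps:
n(V, h) = 9 + h (n(V, h) = 3 + (h + 6) = 3 + (6 + h) = 9 + h)
Q(k) = -21 (Q(k) = 3 + (9 - 1)*(3 - 6) = 3 + 8*(-3) = 3 - 24 = -21)
D(U, J) = J*U
D(24, -23)/(-45784) + 29444/Q(-21) = -23*24/(-45784) + 29444/(-21) = -552*(-1/45784) + 29444*(-1/21) = 69/5723 - 29444/21 = -168506563/120183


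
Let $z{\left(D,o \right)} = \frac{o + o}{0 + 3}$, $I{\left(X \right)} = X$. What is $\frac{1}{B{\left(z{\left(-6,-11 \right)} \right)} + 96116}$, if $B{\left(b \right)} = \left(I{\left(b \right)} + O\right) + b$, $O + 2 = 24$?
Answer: $\frac{3}{288370} \approx 1.0403 \cdot 10^{-5}$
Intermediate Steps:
$O = 22$ ($O = -2 + 24 = 22$)
$z{\left(D,o \right)} = \frac{2 o}{3}$
$B{\left(b \right)} = 22 + 2 b$ ($B{\left(b \right)} = \left(b + 22\right) + b = \left(22 + b\right) + b = 22 + 2 b$)
$\frac{1}{B{\left(z{\left(-6,-11 \right)} \right)} + 96116} = \frac{1}{\left(22 + 2 \cdot \frac{2}{3} \left(-11\right)\right) + 96116} = \frac{1}{\left(22 + 2 \left(- \frac{22}{3}\right)\right) + 96116} = \frac{1}{\left(22 - \frac{44}{3}\right) + 96116} = \frac{1}{\frac{22}{3} + 96116} = \frac{1}{\frac{288370}{3}} = \frac{3}{288370}$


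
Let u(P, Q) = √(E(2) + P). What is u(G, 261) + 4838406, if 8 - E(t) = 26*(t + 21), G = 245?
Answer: 4838406 + I*√345 ≈ 4.8384e+6 + 18.574*I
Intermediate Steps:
E(t) = -538 - 26*t (E(t) = 8 - 26*(t + 21) = 8 - 26*(21 + t) = 8 - (546 + 26*t) = 8 + (-546 - 26*t) = -538 - 26*t)
u(P, Q) = √(-590 + P) (u(P, Q) = √((-538 - 26*2) + P) = √((-538 - 52) + P) = √(-590 + P))
u(G, 261) + 4838406 = √(-590 + 245) + 4838406 = √(-345) + 4838406 = I*√345 + 4838406 = 4838406 + I*√345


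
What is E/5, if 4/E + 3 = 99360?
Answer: 4/496785 ≈ 8.0518e-6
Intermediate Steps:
E = 4/99357 (E = 4/(-3 + 99360) = 4/99357 ≈ 4.0259e-5)
E/5 = (4/99357)/5 = (4/99357)*(⅕) = 4/496785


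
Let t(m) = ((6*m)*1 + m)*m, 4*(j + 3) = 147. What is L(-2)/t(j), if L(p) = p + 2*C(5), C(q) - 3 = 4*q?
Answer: 704/127575 ≈ 0.0055183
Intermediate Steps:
C(q) = 3 + 4*q
j = 135/4 (j = -3 + (¼)*147 = -3 + 147/4 = 135/4 ≈ 33.750)
t(m) = 7*m² (t(m) = (6*m + m)*m = (7*m)*m = 7*m²)
L(p) = 46 + p (L(p) = p + 2*(3 + 4*5) = p + 2*(3 + 20) = p + 2*23 = p + 46 = 46 + p)
L(-2)/t(j) = (46 - 2)/((7*(135/4)²)) = 44/((7*(18225/16))) = 44/(127575/16) = 44*(16/127575) = 704/127575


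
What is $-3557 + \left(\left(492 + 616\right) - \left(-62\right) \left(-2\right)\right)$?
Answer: $-2573$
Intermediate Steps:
$-3557 + \left(\left(492 + 616\right) - \left(-62\right) \left(-2\right)\right) = -3557 + \left(1108 - 124\right) = -3557 + 984 = -2573$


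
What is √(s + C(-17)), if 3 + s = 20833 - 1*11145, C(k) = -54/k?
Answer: √2799883/17 ≈ 98.429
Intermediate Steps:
s = 9685 (s = -3 + (20833 - 1*11145) = -3 + (20833 - 11145) = -3 + 9688 = 9685)
√(s + C(-17)) = √(9685 - 54/(-17)) = √(9685 - 54*(-1/17)) = √(9685 + 54/17) = √(164699/17) = √2799883/17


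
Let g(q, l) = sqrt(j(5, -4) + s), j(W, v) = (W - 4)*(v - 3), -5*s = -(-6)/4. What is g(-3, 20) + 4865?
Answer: 4865 + I*sqrt(730)/10 ≈ 4865.0 + 2.7019*I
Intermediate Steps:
s = -3/10 (s = -(-3)*(-2/4)/5 = -(-3)*(-2*1/4)/5 = -(-3)*(-1)/(5*2) = -1/5*3/2 = -3/10 ≈ -0.30000)
j(W, v) = (-4 + W)*(-3 + v)
g(q, l) = I*sqrt(730)/10 (g(q, l) = sqrt((12 - 4*(-4) - 3*5 + 5*(-4)) - 3/10) = sqrt((12 + 16 - 15 - 20) - 3/10) = sqrt(-7 - 3/10) = sqrt(-73/10) = I*sqrt(730)/10)
g(-3, 20) + 4865 = I*sqrt(730)/10 + 4865 = 4865 + I*sqrt(730)/10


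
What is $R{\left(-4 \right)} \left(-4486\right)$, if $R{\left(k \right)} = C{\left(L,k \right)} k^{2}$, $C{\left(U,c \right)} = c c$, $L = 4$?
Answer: $-1148416$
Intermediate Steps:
$C{\left(U,c \right)} = c^{2}$
$R{\left(k \right)} = k^{4}$ ($R{\left(k \right)} = k^{2} k^{2} = k^{4}$)
$R{\left(-4 \right)} \left(-4486\right) = \left(-4\right)^{4} \left(-4486\right) = 256 \left(-4486\right) = -1148416$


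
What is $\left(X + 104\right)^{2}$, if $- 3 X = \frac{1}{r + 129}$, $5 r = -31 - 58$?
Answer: $\frac{30090800089}{2782224} \approx 10815.0$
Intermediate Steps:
$r = - \frac{89}{5}$ ($r = \frac{-31 - 58}{5} = \frac{1}{5} \left(-89\right) = - \frac{89}{5} \approx -17.8$)
$X = - \frac{5}{1668}$ ($X = - \frac{1}{3 \left(- \frac{89}{5} + 129\right)} = - \frac{1}{3 \cdot \frac{556}{5}} = \left(- \frac{1}{3}\right) \frac{5}{556} = - \frac{5}{1668} \approx -0.0029976$)
$\left(X + 104\right)^{2} = \left(- \frac{5}{1668} + 104\right)^{2} = \left(\frac{173467}{1668}\right)^{2} = \frac{30090800089}{2782224}$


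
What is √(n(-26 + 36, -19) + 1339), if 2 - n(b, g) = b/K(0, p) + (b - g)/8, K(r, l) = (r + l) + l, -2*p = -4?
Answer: √21358/4 ≈ 36.536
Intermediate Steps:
p = 2 (p = -½*(-4) = 2)
K(r, l) = r + 2*l (K(r, l) = (l + r) + l = r + 2*l)
n(b, g) = 2 - 3*b/8 + g/8 (n(b, g) = 2 - (b/(0 + 2*2) + (b - g)/8) = 2 - (b/(0 + 4) + (b - g)*(⅛)) = 2 - (b/4 + (-g/8 + b/8)) = 2 - (-g/8 + 3*b/8) = 2 + (-3*b/8 + g/8) = 2 - 3*b/8 + g/8)
√(n(-26 + 36, -19) + 1339) = √((2 - 3*(-26 + 36)/8 + (⅛)*(-19)) + 1339) = √((2 - 3/8*10 - 19/8) + 1339) = √((2 - 15/4 - 19/8) + 1339) = √(-33/8 + 1339) = √(10679/8) = √21358/4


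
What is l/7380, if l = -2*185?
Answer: -37/738 ≈ -0.050135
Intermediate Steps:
l = -370
l/7380 = -370/7380 = -370*1/7380 = -37/738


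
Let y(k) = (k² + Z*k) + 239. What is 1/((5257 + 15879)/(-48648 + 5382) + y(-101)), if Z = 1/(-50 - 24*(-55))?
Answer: 88046310/919158279707 ≈ 9.5790e-5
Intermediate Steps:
Z = 1/4070 (Z = -1/55/(-74) = -1/74*(-1/55) = 1/4070 ≈ 0.00024570)
y(k) = 239 + k² + k/4070 (y(k) = (k² + k/4070) + 239 = 239 + k² + k/4070)
1/((5257 + 15879)/(-48648 + 5382) + y(-101)) = 1/((5257 + 15879)/(-48648 + 5382) + (239 + (-101)² + (1/4070)*(-101))) = 1/(21136/(-43266) + (239 + 10201 - 101/4070)) = 1/(21136*(-1/43266) + 42490699/4070) = 1/(-10568/21633 + 42490699/4070) = 1/(919158279707/88046310) = 88046310/919158279707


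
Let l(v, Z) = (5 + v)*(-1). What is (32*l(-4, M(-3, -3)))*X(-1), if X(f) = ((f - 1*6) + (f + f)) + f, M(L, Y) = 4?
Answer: 320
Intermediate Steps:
l(v, Z) = -5 - v
X(f) = -6 + 4*f (X(f) = ((f - 6) + 2*f) + f = ((-6 + f) + 2*f) + f = (-6 + 3*f) + f = -6 + 4*f)
(32*l(-4, M(-3, -3)))*X(-1) = (32*(-5 - 1*(-4)))*(-6 + 4*(-1)) = (32*(-5 + 4))*(-6 - 4) = (32*(-1))*(-10) = -32*(-10) = 320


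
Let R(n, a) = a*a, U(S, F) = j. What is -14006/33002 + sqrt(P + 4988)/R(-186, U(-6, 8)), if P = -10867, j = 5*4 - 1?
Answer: -7003/16501 + I*sqrt(5879)/361 ≈ -0.4244 + 0.2124*I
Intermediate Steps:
j = 19 (j = 20 - 1 = 19)
U(S, F) = 19
R(n, a) = a**2
-14006/33002 + sqrt(P + 4988)/R(-186, U(-6, 8)) = -14006/33002 + sqrt(-10867 + 4988)/(19**2) = -14006*1/33002 + sqrt(-5879)/361 = -7003/16501 + (I*sqrt(5879))*(1/361) = -7003/16501 + I*sqrt(5879)/361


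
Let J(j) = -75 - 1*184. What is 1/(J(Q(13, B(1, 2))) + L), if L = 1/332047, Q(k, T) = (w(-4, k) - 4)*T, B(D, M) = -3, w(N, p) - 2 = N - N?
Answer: -332047/86000172 ≈ -0.0038610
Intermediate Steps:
w(N, p) = 2 (w(N, p) = 2 + (N - N) = 2 + 0 = 2)
Q(k, T) = -2*T (Q(k, T) = (2 - 4)*T = -2*T)
J(j) = -259 (J(j) = -75 - 184 = -259)
L = 1/332047 ≈ 3.0116e-6
1/(J(Q(13, B(1, 2))) + L) = 1/(-259 + 1/332047) = 1/(-86000172/332047) = -332047/86000172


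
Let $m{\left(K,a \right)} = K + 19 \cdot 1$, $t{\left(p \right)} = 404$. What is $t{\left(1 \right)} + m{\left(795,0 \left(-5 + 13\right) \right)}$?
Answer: $1218$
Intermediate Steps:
$m{\left(K,a \right)} = 19 + K$ ($m{\left(K,a \right)} = K + 19 = 19 + K$)
$t{\left(1 \right)} + m{\left(795,0 \left(-5 + 13\right) \right)} = 404 + \left(19 + 795\right) = 404 + 814 = 1218$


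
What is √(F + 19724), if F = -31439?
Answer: I*√11715 ≈ 108.24*I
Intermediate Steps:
√(F + 19724) = √(-31439 + 19724) = √(-11715) = I*√11715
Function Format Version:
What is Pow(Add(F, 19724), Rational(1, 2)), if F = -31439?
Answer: Mul(I, Pow(11715, Rational(1, 2))) ≈ Mul(108.24, I)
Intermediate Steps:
Pow(Add(F, 19724), Rational(1, 2)) = Pow(Add(-31439, 19724), Rational(1, 2)) = Pow(-11715, Rational(1, 2)) = Mul(I, Pow(11715, Rational(1, 2)))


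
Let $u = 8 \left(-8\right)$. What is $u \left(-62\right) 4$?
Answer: $15872$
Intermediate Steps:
$u = -64$
$u \left(-62\right) 4 = \left(-64\right) \left(-62\right) 4 = 3968 \cdot 4 = 15872$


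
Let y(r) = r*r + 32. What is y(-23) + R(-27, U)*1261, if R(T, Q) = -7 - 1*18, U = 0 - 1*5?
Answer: -30964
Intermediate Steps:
y(r) = 32 + r² (y(r) = r² + 32 = 32 + r²)
U = -5 (U = 0 - 5 = -5)
R(T, Q) = -25 (R(T, Q) = -7 - 18 = -25)
y(-23) + R(-27, U)*1261 = (32 + (-23)²) - 25*1261 = (32 + 529) - 31525 = 561 - 31525 = -30964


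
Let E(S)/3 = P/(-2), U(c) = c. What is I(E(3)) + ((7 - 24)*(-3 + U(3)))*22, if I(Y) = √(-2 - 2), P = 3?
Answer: 2*I ≈ 2.0*I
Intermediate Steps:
E(S) = -9/2 (E(S) = 3*(3/(-2)) = 3*(3*(-½)) = 3*(-3/2) = -9/2)
I(Y) = 2*I (I(Y) = √(-4) = 2*I)
I(E(3)) + ((7 - 24)*(-3 + U(3)))*22 = 2*I + ((7 - 24)*(-3 + 3))*22 = 2*I - 17*0*22 = 2*I + 0*22 = 2*I + 0 = 2*I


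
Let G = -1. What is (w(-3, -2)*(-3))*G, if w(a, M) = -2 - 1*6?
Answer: -24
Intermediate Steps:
w(a, M) = -8 (w(a, M) = -2 - 6 = -8)
(w(-3, -2)*(-3))*G = -8*(-3)*(-1) = 24*(-1) = -24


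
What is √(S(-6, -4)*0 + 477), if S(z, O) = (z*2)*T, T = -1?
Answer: 3*√53 ≈ 21.840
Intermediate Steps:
S(z, O) = -2*z (S(z, O) = (z*2)*(-1) = (2*z)*(-1) = -2*z)
√(S(-6, -4)*0 + 477) = √(-2*(-6)*0 + 477) = √(12*0 + 477) = √(0 + 477) = √477 = 3*√53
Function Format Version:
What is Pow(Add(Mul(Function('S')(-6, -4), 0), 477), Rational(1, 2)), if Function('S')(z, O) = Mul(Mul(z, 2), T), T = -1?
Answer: Mul(3, Pow(53, Rational(1, 2))) ≈ 21.840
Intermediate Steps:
Function('S')(z, O) = Mul(-2, z) (Function('S')(z, O) = Mul(Mul(z, 2), -1) = Mul(Mul(2, z), -1) = Mul(-2, z))
Pow(Add(Mul(Function('S')(-6, -4), 0), 477), Rational(1, 2)) = Pow(Add(Mul(Mul(-2, -6), 0), 477), Rational(1, 2)) = Pow(Add(Mul(12, 0), 477), Rational(1, 2)) = Pow(Add(0, 477), Rational(1, 2)) = Pow(477, Rational(1, 2)) = Mul(3, Pow(53, Rational(1, 2)))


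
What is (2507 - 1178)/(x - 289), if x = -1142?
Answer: -443/477 ≈ -0.92872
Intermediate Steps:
(2507 - 1178)/(x - 289) = (2507 - 1178)/(-1142 - 289) = 1329/(-1431) = 1329*(-1/1431) = -443/477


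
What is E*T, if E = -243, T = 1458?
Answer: -354294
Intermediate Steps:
E*T = -243*1458 = -354294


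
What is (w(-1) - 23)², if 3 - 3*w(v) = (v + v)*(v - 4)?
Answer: 5776/9 ≈ 641.78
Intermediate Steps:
w(v) = 1 - 2*v*(-4 + v)/3 (w(v) = 1 - (v + v)*(v - 4)/3 = 1 - 2*v*(-4 + v)/3)
(w(-1) - 23)² = ((1 - ⅔*(-1)² + (8/3)*(-1)) - 23)² = ((1 - ⅔*1 - 8/3) - 23)² = ((1 - ⅔ - 8/3) - 23)² = (-7/3 - 23)² = (-76/3)² = 5776/9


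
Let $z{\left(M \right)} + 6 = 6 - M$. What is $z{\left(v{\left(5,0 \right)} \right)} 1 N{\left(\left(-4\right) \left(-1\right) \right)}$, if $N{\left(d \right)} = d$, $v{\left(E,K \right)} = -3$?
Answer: $12$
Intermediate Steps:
$z{\left(M \right)} = - M$ ($z{\left(M \right)} = -6 - \left(-6 + M\right) = - M$)
$z{\left(v{\left(5,0 \right)} \right)} 1 N{\left(\left(-4\right) \left(-1\right) \right)} = \left(-1\right) \left(-3\right) 1 \left(\left(-4\right) \left(-1\right)\right) = 3 \cdot 1 \cdot 4 = 3 \cdot 4 = 12$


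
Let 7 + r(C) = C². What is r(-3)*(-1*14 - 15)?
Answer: -58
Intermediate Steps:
r(C) = -7 + C²
r(-3)*(-1*14 - 15) = (-7 + (-3)²)*(-1*14 - 15) = (-7 + 9)*(-14 - 15) = 2*(-29) = -58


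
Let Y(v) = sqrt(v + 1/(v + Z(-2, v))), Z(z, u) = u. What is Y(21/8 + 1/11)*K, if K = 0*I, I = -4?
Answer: 0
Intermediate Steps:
K = 0 (K = 0*(-4) = 0)
Y(v) = sqrt(v + 1/(2*v)) (Y(v) = sqrt(v + 1/(v + v)) = sqrt(v + 1/(2*v)))
Y(21/8 + 1/11)*K = (sqrt(2/(21/8 + 1/11) + 4*(21/8 + 1/11))/2)*0 = (sqrt(2/(239/88) + 4*(239/88))/2)*0 = (sqrt(2*(88/239) + 239/22)/2)*0 = (sqrt(176/239 + 239/22)/2)*0 = (sqrt(60993/5258)/2)*0 = ((9*sqrt(3959274)/5258)/2)*0 = (9*sqrt(3959274)/10516)*0 = 0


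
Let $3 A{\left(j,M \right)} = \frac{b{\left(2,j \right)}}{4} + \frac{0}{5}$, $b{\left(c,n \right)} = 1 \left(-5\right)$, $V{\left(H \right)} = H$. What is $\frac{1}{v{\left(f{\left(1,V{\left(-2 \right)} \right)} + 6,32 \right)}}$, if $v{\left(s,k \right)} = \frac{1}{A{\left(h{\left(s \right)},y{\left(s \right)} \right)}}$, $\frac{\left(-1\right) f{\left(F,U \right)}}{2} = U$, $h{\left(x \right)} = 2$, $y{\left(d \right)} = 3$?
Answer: $- \frac{5}{12} \approx -0.41667$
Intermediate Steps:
$b{\left(c,n \right)} = -5$
$f{\left(F,U \right)} = - 2 U$
$A{\left(j,M \right)} = - \frac{5}{12}$ ($A{\left(j,M \right)} = \frac{- \frac{5}{4} + \frac{0}{5}}{3} = \frac{\left(-5\right) \frac{1}{4} + 0 \cdot \frac{1}{5}}{3} = \frac{- \frac{5}{4} + 0}{3} = \frac{1}{3} \left(- \frac{5}{4}\right) = - \frac{5}{12}$)
$v{\left(s,k \right)} = - \frac{12}{5}$ ($v{\left(s,k \right)} = \frac{1}{- \frac{5}{12}} = - \frac{12}{5}$)
$\frac{1}{v{\left(f{\left(1,V{\left(-2 \right)} \right)} + 6,32 \right)}} = \frac{1}{- \frac{12}{5}} = - \frac{5}{12}$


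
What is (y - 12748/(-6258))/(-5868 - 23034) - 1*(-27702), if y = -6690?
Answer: 1252616755976/45217179 ≈ 27702.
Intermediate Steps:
(y - 12748/(-6258))/(-5868 - 23034) - 1*(-27702) = (-6690 - 12748/(-6258))/(-5868 - 23034) - 1*(-27702) = (-6690 - 12748*(-1/6258))/(-28902) + 27702 = (-6690 + 6374/3129)*(-1/28902) + 27702 = -20926636/3129*(-1/28902) + 27702 = 10463318/45217179 + 27702 = 1252616755976/45217179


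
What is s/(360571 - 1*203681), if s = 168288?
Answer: 84144/78445 ≈ 1.0726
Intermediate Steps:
s/(360571 - 1*203681) = 168288/(360571 - 1*203681) = 168288/(360571 - 203681) = 168288/156890 = 168288*(1/156890) = 84144/78445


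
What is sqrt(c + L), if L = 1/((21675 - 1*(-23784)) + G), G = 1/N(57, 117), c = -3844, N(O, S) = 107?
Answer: I*sqrt(251932191464666)/256006 ≈ 62.0*I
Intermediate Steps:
G = 1/107 ≈ 0.0093458
L = 107/4864114 (L = 1/((21675 - 1*(-23784)) + 1/107) = 1/((21675 + 23784) + 1/107) = 1/(45459 + 1/107) = 1/(4864114/107) = 107/4864114 ≈ 2.1998e-5)
sqrt(c + L) = sqrt(-3844 + 107/4864114) = sqrt(-18697654109/4864114) = I*sqrt(251932191464666)/256006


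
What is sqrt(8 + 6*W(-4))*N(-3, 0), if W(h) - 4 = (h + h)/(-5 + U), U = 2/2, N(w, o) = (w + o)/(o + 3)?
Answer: -2*sqrt(11) ≈ -6.6332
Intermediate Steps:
N(w, o) = (o + w)/(3 + o)
U = 1 (U = 2*(1/2) = 1)
W(h) = 4 - h/2 (W(h) = 4 + (h + h)/(-5 + 1) = 4 + (2*h)/(-4) = 4 + (2*h)*(-1/4) = 4 - h/2)
sqrt(8 + 6*W(-4))*N(-3, 0) = sqrt(8 + 6*(4 - 1/2*(-4)))*((0 - 3)/(3 + 0)) = sqrt(8 + 6*(4 + 2))*(-3/3) = sqrt(8 + 6*6)*((1/3)*(-3)) = sqrt(8 + 36)*(-1) = sqrt(44)*(-1) = (2*sqrt(11))*(-1) = -2*sqrt(11)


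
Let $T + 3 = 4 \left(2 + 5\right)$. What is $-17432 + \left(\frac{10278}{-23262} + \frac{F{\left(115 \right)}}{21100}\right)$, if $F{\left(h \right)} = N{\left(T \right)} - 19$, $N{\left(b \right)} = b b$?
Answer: $- \frac{713026662619}{40902350} \approx -17432.0$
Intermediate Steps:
$T = 25$ ($T = -3 + 4 \left(2 + 5\right) = -3 + 4 \cdot 7 = -3 + 28 = 25$)
$N{\left(b \right)} = b^{2}$
$F{\left(h \right)} = 606$ ($F{\left(h \right)} = 25^{2} - 19 = 625 - 19 = 606$)
$-17432 + \left(\frac{10278}{-23262} + \frac{F{\left(115 \right)}}{21100}\right) = -17432 + \left(\frac{10278}{-23262} + \frac{606}{21100}\right) = -17432 + \left(10278 \left(- \frac{1}{23262}\right) + 606 \cdot \frac{1}{21100}\right) = -17432 + \left(- \frac{1713}{3877} + \frac{303}{10550}\right) = -17432 - \frac{16897419}{40902350} = - \frac{713026662619}{40902350}$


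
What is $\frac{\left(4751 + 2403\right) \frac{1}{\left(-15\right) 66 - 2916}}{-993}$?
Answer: $\frac{511}{277047} \approx 0.0018445$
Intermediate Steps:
$\frac{\left(4751 + 2403\right) \frac{1}{\left(-15\right) 66 - 2916}}{-993} = \frac{7154}{-990 - 2916} \left(- \frac{1}{993}\right) = \frac{7154}{-3906} \left(- \frac{1}{993}\right) = 7154 \left(- \frac{1}{3906}\right) \left(- \frac{1}{993}\right) = \left(- \frac{511}{279}\right) \left(- \frac{1}{993}\right) = \frac{511}{277047}$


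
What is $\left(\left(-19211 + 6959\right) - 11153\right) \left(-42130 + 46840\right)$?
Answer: $-110237550$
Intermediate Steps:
$\left(\left(-19211 + 6959\right) - 11153\right) \left(-42130 + 46840\right) = \left(-12252 - 11153\right) 4710 = \left(-23405\right) 4710 = -110237550$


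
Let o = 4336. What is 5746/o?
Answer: 2873/2168 ≈ 1.3252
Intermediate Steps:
5746/o = 5746/4336 = 5746*(1/4336) = 2873/2168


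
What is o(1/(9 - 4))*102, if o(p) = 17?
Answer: 1734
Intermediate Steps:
o(1/(9 - 4))*102 = 17*102 = 1734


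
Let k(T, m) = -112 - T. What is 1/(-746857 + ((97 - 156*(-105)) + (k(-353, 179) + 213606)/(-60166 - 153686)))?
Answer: -213852/156193437607 ≈ -1.3691e-6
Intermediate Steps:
1/(-746857 + ((97 - 156*(-105)) + (k(-353, 179) + 213606)/(-60166 - 153686))) = 1/(-746857 + ((97 - 156*(-105)) + ((-112 - 1*(-353)) + 213606)/(-60166 - 153686))) = 1/(-746857 + ((97 + 16380) + ((-112 + 353) + 213606)/(-213852))) = 1/(-746857 + (16477 + (241 + 213606)*(-1/213852))) = 1/(-746857 + (16477 + 213847*(-1/213852))) = 1/(-746857 + (16477 - 213847/213852)) = 1/(-746857 + 3523425557/213852) = 1/(-156193437607/213852) = -213852/156193437607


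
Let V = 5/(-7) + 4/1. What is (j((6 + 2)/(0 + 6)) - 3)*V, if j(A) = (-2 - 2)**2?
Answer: 299/7 ≈ 42.714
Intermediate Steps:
j(A) = 16 (j(A) = (-4)**2 = 16)
V = 23/7 (V = 5*(-1/7) + 4*1 = -5/7 + 4 = 23/7 ≈ 3.2857)
(j((6 + 2)/(0 + 6)) - 3)*V = (16 - 3)*(23/7) = 13*(23/7) = 299/7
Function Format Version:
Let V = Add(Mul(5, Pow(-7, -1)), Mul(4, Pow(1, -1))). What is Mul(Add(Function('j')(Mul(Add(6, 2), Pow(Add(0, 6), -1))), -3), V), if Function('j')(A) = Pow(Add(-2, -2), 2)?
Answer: Rational(299, 7) ≈ 42.714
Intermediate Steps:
Function('j')(A) = 16 (Function('j')(A) = Pow(-4, 2) = 16)
V = Rational(23, 7) (V = Add(Mul(5, Rational(-1, 7)), Mul(4, 1)) = Add(Rational(-5, 7), 4) = Rational(23, 7) ≈ 3.2857)
Mul(Add(Function('j')(Mul(Add(6, 2), Pow(Add(0, 6), -1))), -3), V) = Mul(Add(16, -3), Rational(23, 7)) = Mul(13, Rational(23, 7)) = Rational(299, 7)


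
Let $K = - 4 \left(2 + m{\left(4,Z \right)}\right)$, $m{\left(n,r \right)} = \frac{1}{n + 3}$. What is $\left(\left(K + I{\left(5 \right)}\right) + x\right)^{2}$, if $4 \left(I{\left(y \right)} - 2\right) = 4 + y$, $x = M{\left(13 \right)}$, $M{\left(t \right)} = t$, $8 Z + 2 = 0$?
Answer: $\frac{59049}{784} \approx 75.318$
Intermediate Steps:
$Z = - \frac{1}{4}$ ($Z = - \frac{1}{4} + \frac{1}{8} \cdot 0 = - \frac{1}{4} + 0 = - \frac{1}{4} \approx -0.25$)
$m{\left(n,r \right)} = \frac{1}{3 + n}$
$x = 13$
$K = - \frac{60}{7}$ ($K = - 4 \left(2 + \frac{1}{3 + 4}\right) = - 4 \left(2 + \frac{1}{7}\right) = \left(-4\right) \frac{15}{7} = - \frac{60}{7} \approx -8.5714$)
$I{\left(y \right)} = 3 + \frac{y}{4}$ ($I{\left(y \right)} = 2 + \frac{4 + y}{4} = 2 + \left(1 + \frac{y}{4}\right) = 3 + \frac{y}{4}$)
$\left(\left(K + I{\left(5 \right)}\right) + x\right)^{2} = \left(\left(- \frac{60}{7} + \left(3 + \frac{1}{4} \cdot 5\right)\right) + 13\right)^{2} = \left(\left(- \frac{60}{7} + \left(3 + \frac{5}{4}\right)\right) + 13\right)^{2} = \left(\left(- \frac{60}{7} + \frac{17}{4}\right) + 13\right)^{2} = \left(- \frac{121}{28} + 13\right)^{2} = \left(\frac{243}{28}\right)^{2} = \frac{59049}{784}$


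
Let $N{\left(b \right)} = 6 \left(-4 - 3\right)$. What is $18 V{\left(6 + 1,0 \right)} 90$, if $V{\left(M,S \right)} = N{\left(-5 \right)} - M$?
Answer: $-79380$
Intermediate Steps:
$N{\left(b \right)} = -42$ ($N{\left(b \right)} = 6 \left(-7\right) = -42$)
$V{\left(M,S \right)} = -42 - M$
$18 V{\left(6 + 1,0 \right)} 90 = 18 \left(-42 - \left(6 + 1\right)\right) 90 = 18 \left(-42 - 7\right) 90 = 18 \left(-49\right) 90 = \left(-882\right) 90 = -79380$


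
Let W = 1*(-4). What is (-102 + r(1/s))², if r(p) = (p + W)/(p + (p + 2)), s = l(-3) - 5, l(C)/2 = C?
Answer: 173889/16 ≈ 10868.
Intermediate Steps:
l(C) = 2*C
W = -4
s = -11 (s = 2*(-3) - 5 = -6 - 5 = -11)
r(p) = (-4 + p)/(2 + 2*p) (r(p) = (p - 4)/(p + (p + 2)) = (-4 + p)/(p + (2 + p)) = (-4 + p)/(2 + 2*p))
(-102 + r(1/s))² = (-102 + (-4 + 1/(-11))/(2*(1 + 1/(-11))))² = (-102 + (-4 - 1/11)/(2*(1 - 1/11)))² = (-102 + (½)*(-45/11)/(10/11))² = (-102 + (½)*(11/10)*(-45/11))² = (-102 - 9/4)² = (-417/4)² = 173889/16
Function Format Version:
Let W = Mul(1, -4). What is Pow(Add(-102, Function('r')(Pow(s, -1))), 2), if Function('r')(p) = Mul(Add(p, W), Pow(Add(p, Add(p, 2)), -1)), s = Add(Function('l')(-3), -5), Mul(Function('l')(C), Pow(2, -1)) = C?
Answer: Rational(173889, 16) ≈ 10868.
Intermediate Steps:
Function('l')(C) = Mul(2, C)
W = -4
s = -11 (s = Add(Mul(2, -3), -5) = Add(-6, -5) = -11)
Function('r')(p) = Mul(Pow(Add(2, Mul(2, p)), -1), Add(-4, p)) (Function('r')(p) = Mul(Add(p, -4), Pow(Add(p, Add(p, 2)), -1)) = Mul(Add(-4, p), Pow(Add(p, Add(2, p)), -1)) = Mul(Add(-4, p), Pow(Add(2, Mul(2, p)), -1)) = Mul(Pow(Add(2, Mul(2, p)), -1), Add(-4, p)))
Pow(Add(-102, Function('r')(Pow(s, -1))), 2) = Pow(Add(-102, Mul(Rational(1, 2), Pow(Add(1, Pow(-11, -1)), -1), Add(-4, Pow(-11, -1)))), 2) = Pow(Add(-102, Mul(Rational(1, 2), Pow(Add(1, Rational(-1, 11)), -1), Add(-4, Rational(-1, 11)))), 2) = Pow(Add(-102, Mul(Rational(1, 2), Pow(Rational(10, 11), -1), Rational(-45, 11))), 2) = Pow(Add(-102, Mul(Rational(1, 2), Rational(11, 10), Rational(-45, 11))), 2) = Pow(Add(-102, Rational(-9, 4)), 2) = Pow(Rational(-417, 4), 2) = Rational(173889, 16)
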